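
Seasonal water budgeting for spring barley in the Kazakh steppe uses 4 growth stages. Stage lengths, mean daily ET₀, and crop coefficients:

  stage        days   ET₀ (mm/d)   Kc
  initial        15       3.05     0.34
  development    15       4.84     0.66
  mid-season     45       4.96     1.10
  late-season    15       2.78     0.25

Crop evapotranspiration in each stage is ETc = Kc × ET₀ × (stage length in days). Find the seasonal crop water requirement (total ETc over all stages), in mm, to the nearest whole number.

319 mm

initial: 0.34 × 3.05 × 15 = 15.56 mm
development: 0.66 × 4.84 × 15 = 47.92 mm
mid-season: 1.10 × 4.96 × 45 = 245.52 mm
late-season: 0.25 × 2.78 × 15 = 10.43 mm
Seasonal total = 319.43 mm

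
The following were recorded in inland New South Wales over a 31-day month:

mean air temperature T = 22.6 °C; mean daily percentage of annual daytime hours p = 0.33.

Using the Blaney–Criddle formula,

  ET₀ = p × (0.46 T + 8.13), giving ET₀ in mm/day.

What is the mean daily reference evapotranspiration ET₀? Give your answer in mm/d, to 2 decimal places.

ET₀ = 0.33 × (0.46 × 22.6 + 8.13) = 0.33 × 18.526 = 6.1136 mm/d

6.11 mm/d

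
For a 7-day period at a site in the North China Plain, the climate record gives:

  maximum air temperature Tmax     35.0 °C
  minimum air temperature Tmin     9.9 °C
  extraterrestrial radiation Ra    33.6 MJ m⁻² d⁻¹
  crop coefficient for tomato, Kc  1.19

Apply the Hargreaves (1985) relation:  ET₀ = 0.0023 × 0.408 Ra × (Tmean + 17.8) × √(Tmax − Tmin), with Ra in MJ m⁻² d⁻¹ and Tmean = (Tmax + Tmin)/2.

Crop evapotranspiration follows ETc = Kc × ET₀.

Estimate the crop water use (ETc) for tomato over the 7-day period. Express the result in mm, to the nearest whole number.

Tmean = (35.0 + 9.9)/2 = 22.45 °C
0.408 Ra = 0.408 × 33.6 = 13.7088 mm/d equivalent
ET₀ = 0.0023 × 13.7088 × (22.45 + 17.8) × √25.1 = 0.0023 × 13.7088 × 40.25 × 5.0100 = 6.3582 mm/d
ETc = Kc × ET₀ = 1.19 × 6.3582 = 7.5663 mm/d
Over 7 days: 7.5663 × 7 = 52.964 mm

53 mm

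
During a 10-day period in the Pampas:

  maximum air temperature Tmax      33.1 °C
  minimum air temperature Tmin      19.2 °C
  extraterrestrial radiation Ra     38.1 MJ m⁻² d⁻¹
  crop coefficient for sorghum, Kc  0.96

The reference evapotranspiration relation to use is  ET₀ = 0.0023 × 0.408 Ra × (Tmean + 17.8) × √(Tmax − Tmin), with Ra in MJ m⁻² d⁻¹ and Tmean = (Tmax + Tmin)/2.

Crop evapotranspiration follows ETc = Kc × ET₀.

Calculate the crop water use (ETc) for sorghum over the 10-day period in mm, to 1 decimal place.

56.2 mm

Tmean = (33.1 + 19.2)/2 = 26.15 °C
0.408 Ra = 0.408 × 38.1 = 15.5448 mm/d equivalent
ET₀ = 0.0023 × 15.5448 × (26.15 + 17.8) × √13.9 = 0.0023 × 15.5448 × 43.95 × 3.7283 = 5.8584 mm/d
ETc = Kc × ET₀ = 0.96 × 5.8584 = 5.6241 mm/d
Over 10 days: 5.6241 × 10 = 56.241 mm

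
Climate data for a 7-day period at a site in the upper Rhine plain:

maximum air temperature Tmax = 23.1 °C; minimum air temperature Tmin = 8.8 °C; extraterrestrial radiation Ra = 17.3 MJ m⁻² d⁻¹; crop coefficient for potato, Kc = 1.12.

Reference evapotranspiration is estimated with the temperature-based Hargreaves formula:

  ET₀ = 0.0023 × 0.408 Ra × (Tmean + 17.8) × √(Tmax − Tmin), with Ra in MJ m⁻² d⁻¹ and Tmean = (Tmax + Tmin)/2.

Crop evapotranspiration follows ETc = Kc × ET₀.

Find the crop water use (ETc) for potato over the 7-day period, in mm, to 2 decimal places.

16.24 mm

Tmean = (23.1 + 8.8)/2 = 15.95 °C
0.408 Ra = 0.408 × 17.3 = 7.0584 mm/d equivalent
ET₀ = 0.0023 × 7.0584 × (15.95 + 17.8) × √14.3 = 0.0023 × 7.0584 × 33.75 × 3.7815 = 2.0719 mm/d
ETc = Kc × ET₀ = 1.12 × 2.0719 = 2.3205 mm/d
Over 7 days: 2.3205 × 7 = 16.244 mm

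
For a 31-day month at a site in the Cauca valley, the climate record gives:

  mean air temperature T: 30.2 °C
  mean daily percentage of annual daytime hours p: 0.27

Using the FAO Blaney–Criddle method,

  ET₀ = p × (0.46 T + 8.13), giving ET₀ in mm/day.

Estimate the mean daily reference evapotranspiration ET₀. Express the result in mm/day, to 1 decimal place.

5.9 mm/day

ET₀ = 0.27 × (0.46 × 30.2 + 8.13) = 0.27 × 22.022 = 5.9459 mm/d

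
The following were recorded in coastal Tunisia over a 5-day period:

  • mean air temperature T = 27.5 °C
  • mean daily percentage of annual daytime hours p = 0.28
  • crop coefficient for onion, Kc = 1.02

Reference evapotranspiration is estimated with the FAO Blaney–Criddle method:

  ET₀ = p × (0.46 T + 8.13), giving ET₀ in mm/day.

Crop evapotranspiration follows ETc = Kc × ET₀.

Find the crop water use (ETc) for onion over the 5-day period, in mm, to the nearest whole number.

ET₀ = 0.28 × (0.46 × 27.5 + 8.13) = 0.28 × 20.780 = 5.8184 mm/d
ETc = Kc × ET₀ = 1.02 × 5.8184 = 5.9348 mm/d
Over 5 days: 5.9348 × 5 = 29.674 mm

30 mm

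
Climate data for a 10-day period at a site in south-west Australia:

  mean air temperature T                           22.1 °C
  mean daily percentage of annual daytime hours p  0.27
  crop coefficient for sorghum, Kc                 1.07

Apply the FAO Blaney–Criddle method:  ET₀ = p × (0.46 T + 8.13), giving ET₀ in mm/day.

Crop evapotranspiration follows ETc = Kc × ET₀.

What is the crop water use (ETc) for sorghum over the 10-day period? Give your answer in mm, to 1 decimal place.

ET₀ = 0.27 × (0.46 × 22.1 + 8.13) = 0.27 × 18.296 = 4.9399 mm/d
ETc = Kc × ET₀ = 1.07 × 4.9399 = 5.2857 mm/d
Over 10 days: 5.2857 × 10 = 52.857 mm

52.9 mm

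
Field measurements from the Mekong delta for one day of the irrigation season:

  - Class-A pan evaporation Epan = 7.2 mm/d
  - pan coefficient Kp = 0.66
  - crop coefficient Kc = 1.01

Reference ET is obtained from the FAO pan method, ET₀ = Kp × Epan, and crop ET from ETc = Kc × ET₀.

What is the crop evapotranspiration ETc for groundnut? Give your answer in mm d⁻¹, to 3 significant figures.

ET₀ = 0.66 × 7.2 = 4.7520 mm/d
ETc = Kc × ET₀ = 1.01 × 4.7520 = 4.7995 mm/d

4.80 mm d⁻¹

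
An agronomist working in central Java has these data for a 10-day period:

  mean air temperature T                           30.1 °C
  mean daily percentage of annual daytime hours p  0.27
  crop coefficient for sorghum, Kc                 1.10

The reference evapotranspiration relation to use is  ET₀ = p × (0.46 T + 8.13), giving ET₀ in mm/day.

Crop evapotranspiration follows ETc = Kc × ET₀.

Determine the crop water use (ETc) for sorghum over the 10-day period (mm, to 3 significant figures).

65.3 mm

ET₀ = 0.27 × (0.46 × 30.1 + 8.13) = 0.27 × 21.976 = 5.9335 mm/d
ETc = Kc × ET₀ = 1.10 × 5.9335 = 6.5269 mm/d
Over 10 days: 6.5269 × 10 = 65.269 mm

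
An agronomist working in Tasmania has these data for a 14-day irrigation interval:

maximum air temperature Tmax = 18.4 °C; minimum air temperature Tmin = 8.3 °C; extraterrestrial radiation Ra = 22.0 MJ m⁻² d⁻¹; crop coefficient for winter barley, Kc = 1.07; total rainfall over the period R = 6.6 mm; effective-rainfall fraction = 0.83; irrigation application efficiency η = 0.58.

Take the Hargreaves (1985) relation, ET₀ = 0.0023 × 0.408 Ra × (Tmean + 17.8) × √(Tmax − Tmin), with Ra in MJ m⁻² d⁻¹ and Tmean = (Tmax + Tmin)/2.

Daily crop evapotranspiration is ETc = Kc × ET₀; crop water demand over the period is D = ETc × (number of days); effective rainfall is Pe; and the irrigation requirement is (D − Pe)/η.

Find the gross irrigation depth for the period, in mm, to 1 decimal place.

Tmean = (18.4 + 8.3)/2 = 13.35 °C
0.408 Ra = 0.408 × 22.0 = 8.9760 mm/d equivalent
ET₀ = 0.0023 × 8.9760 × (13.35 + 17.8) × √10.1 = 0.0023 × 8.9760 × 31.15 × 3.1780 = 2.0437 mm/d
ETc = Kc × ET₀ = 1.07 × 2.0437 = 2.1868 mm/d
Crop demand D = ETc × 14 d = 2.1868 × 14 = 30.615 mm
Pe = 0.83 × 6.6 = 5.478 mm
D − Pe = 30.615 − 5.478 = 25.137 mm
Gross irrigation = 25.137 / 0.58 = 43.340 mm

43.3 mm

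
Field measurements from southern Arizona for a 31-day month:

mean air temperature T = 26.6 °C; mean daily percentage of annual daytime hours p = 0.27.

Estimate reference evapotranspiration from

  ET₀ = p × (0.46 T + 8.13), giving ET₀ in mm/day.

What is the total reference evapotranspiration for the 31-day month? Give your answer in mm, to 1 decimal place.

170.5 mm

ET₀ = 0.27 × (0.46 × 26.6 + 8.13) = 0.27 × 20.366 = 5.4988 mm/d
Monthly total = 5.4988 × 31 = 170.463 mm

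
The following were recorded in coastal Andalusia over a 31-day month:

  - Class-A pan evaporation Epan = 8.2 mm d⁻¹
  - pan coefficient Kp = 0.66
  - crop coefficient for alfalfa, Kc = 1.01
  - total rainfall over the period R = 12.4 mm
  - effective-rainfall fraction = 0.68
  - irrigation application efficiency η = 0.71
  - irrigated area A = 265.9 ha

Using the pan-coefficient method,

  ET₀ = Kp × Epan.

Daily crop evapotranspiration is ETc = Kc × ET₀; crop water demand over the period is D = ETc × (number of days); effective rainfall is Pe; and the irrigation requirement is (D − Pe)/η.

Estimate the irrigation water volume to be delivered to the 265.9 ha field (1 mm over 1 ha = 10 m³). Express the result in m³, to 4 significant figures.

603000 m³

ET₀ = 0.66 × 8.2 = 5.4120 mm/d
ETc = Kc × ET₀ = 1.01 × 5.4120 = 5.4661 mm/d
Crop demand D = ETc × 31 d = 5.4661 × 31 = 169.449 mm
Pe = 0.68 × 12.4 = 8.432 mm
D − Pe = 169.449 − 8.432 = 161.017 mm
Gross irrigation = 161.017 / 0.71 = 226.785 mm
Volume = 226.785 mm × 265.9 ha × 10 = 603021.3 m³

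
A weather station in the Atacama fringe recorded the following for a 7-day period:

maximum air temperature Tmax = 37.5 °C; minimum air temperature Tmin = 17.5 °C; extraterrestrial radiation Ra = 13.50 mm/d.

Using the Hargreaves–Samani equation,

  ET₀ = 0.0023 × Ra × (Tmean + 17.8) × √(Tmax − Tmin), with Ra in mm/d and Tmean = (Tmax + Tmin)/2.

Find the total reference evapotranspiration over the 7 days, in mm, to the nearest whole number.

44 mm

Tmean = (37.5 + 17.5)/2 = 27.50 °C
ET₀ = 0.0023 × 13.50 × (27.50 + 17.8) × √20.0 = 0.0023 × 13.50 × 45.30 × 4.4721 = 6.2903 mm/d
Over 7 days: 6.2903 × 7 = 44.032 mm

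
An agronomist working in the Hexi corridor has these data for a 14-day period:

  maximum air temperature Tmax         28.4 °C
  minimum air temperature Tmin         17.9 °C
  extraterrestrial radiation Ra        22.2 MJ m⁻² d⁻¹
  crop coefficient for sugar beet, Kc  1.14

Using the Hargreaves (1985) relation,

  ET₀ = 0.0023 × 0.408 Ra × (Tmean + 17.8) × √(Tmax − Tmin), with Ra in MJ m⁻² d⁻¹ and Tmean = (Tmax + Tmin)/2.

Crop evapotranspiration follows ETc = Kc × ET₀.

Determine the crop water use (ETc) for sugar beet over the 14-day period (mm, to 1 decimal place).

Tmean = (28.4 + 17.9)/2 = 23.15 °C
0.408 Ra = 0.408 × 22.2 = 9.0576 mm/d equivalent
ET₀ = 0.0023 × 9.0576 × (23.15 + 17.8) × √10.5 = 0.0023 × 9.0576 × 40.95 × 3.2404 = 2.7644 mm/d
ETc = Kc × ET₀ = 1.14 × 2.7644 = 3.1514 mm/d
Over 14 days: 3.1514 × 14 = 44.120 mm

44.1 mm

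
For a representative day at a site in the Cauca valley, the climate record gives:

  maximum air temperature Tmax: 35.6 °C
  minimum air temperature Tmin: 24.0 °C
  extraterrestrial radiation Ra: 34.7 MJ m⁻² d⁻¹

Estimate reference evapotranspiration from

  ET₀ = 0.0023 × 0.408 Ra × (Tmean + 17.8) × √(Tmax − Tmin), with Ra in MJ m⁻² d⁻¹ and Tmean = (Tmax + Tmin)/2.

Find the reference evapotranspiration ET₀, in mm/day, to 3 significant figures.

Tmean = (35.6 + 24.0)/2 = 29.80 °C
0.408 Ra = 0.408 × 34.7 = 14.1576 mm/d equivalent
ET₀ = 0.0023 × 14.1576 × (29.80 + 17.8) × √11.6 = 0.0023 × 14.1576 × 47.60 × 3.4059 = 5.2791 mm/d

5.28 mm/day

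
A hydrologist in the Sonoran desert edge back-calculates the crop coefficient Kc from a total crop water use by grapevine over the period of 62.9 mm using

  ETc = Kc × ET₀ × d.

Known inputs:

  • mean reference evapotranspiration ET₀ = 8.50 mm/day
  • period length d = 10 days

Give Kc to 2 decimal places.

ETc = Kc × ET₀ × d  ⇒  Kc = ETc / (ET₀ × d)
Kc = 62.9 / (8.50 × 10) = 62.9 / 85.00 = 0.7400

0.74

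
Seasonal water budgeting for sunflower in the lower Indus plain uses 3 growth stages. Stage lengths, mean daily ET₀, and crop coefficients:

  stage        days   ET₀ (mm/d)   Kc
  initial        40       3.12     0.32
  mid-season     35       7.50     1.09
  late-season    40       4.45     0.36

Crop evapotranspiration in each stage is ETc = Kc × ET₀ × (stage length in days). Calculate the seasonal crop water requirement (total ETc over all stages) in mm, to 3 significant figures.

390 mm

initial: 0.32 × 3.12 × 40 = 39.94 mm
mid-season: 1.09 × 7.50 × 35 = 286.13 mm
late-season: 0.36 × 4.45 × 40 = 64.08 mm
Seasonal total = 390.15 mm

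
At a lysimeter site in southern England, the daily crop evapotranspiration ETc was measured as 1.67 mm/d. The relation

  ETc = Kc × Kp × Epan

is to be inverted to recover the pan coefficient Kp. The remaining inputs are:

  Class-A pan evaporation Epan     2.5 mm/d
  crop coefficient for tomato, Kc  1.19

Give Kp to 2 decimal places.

ETc = Kc × Kp × Epan  ⇒  Kp = ETc / (Kc × Epan)
Kp = 1.67 / (1.19 × 2.5) = 1.67 / 2.975 = 0.5613

0.56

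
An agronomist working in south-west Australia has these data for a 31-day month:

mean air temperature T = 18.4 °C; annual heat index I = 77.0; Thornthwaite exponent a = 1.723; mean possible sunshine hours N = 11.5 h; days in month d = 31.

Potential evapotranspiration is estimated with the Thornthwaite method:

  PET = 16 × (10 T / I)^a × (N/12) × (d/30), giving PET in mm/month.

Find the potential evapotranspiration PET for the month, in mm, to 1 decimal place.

71.1 mm

10T/I = 10 × 18.4 / 77.0 = 2.3896
(10T/I)^a = 2.3896^1.723 = 4.4859
Uncorrected PET = 16 × 4.4859 = 71.774 mm
Correction = (N/12)(d/30) = (11.5/12)(31/30) = 0.9903
PET = 71.774 × 0.9903 = 71.078 mm/month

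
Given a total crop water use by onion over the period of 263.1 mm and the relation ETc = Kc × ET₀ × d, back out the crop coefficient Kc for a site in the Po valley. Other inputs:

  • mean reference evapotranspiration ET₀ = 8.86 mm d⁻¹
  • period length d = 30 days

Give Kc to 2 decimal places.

0.99

ETc = Kc × ET₀ × d  ⇒  Kc = ETc / (ET₀ × d)
Kc = 263.1 / (8.86 × 30) = 263.1 / 265.80 = 0.9898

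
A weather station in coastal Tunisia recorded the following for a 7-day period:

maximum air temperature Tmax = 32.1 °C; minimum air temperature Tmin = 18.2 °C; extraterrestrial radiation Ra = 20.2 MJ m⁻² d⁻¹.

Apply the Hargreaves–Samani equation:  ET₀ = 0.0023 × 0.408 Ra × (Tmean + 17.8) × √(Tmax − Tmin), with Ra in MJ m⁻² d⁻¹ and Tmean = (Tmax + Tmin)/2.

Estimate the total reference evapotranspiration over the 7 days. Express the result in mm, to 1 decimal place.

21.2 mm

Tmean = (32.1 + 18.2)/2 = 25.15 °C
0.408 Ra = 0.408 × 20.2 = 8.2416 mm/d equivalent
ET₀ = 0.0023 × 8.2416 × (25.15 + 17.8) × √13.9 = 0.0023 × 8.2416 × 42.95 × 3.7283 = 3.0354 mm/d
Over 7 days: 3.0354 × 7 = 21.248 mm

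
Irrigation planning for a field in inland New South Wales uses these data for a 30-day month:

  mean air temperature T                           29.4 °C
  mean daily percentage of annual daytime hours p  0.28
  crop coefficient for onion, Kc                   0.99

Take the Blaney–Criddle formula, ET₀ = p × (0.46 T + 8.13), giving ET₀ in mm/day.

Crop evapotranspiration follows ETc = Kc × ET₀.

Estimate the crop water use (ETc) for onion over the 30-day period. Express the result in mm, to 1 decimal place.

ET₀ = 0.28 × (0.46 × 29.4 + 8.13) = 0.28 × 21.654 = 6.0631 mm/d
ETc = Kc × ET₀ = 0.99 × 6.0631 = 6.0025 mm/d
Over 30 days: 6.0025 × 30 = 180.075 mm

180.1 mm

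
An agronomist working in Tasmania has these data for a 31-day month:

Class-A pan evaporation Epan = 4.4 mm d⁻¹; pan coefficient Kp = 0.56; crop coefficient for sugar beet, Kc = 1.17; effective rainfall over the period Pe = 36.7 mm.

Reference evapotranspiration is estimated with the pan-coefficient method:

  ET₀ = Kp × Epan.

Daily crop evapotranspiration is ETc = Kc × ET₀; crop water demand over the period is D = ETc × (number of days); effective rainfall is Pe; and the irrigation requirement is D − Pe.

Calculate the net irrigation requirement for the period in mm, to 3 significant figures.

ET₀ = 0.56 × 4.4 = 2.4640 mm/d
ETc = Kc × ET₀ = 1.17 × 2.4640 = 2.8829 mm/d
Crop demand D = ETc × 31 d = 2.8829 × 31 = 89.370 mm
D − Pe = 89.370 − 36.7 = 52.670 mm

52.7 mm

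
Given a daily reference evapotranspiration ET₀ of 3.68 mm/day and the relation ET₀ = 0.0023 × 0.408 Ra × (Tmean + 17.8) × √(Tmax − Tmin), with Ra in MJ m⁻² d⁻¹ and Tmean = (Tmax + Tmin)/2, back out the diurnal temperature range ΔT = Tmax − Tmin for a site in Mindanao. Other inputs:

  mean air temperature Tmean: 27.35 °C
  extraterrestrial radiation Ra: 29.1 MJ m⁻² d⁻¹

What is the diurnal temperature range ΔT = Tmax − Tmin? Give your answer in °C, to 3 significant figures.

√ΔT = ET₀ / [0.0023 × 0.408 × Ra × (Tmean+17.8)] = 3.68 / (0.0023 × 11.8728 × 45.15) = 2.9848
ΔT = 2.9848² = 8.909 °C

8.91 °C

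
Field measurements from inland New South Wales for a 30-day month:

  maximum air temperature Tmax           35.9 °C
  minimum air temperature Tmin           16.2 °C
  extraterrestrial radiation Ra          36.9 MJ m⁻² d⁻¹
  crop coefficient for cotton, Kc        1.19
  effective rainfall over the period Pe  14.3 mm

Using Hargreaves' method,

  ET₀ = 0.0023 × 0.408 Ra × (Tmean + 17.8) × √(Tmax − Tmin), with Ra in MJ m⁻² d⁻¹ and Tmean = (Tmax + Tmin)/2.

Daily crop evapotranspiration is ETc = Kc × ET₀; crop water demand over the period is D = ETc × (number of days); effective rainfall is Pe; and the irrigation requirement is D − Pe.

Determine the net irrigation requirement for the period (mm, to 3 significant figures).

Tmean = (35.9 + 16.2)/2 = 26.05 °C
0.408 Ra = 0.408 × 36.9 = 15.0552 mm/d equivalent
ET₀ = 0.0023 × 15.0552 × (26.05 + 17.8) × √19.7 = 0.0023 × 15.0552 × 43.85 × 4.4385 = 6.7394 mm/d
ETc = Kc × ET₀ = 1.19 × 6.7394 = 8.0199 mm/d
Crop demand D = ETc × 30 d = 8.0199 × 30 = 240.597 mm
D − Pe = 240.597 − 14.3 = 226.297 mm

226 mm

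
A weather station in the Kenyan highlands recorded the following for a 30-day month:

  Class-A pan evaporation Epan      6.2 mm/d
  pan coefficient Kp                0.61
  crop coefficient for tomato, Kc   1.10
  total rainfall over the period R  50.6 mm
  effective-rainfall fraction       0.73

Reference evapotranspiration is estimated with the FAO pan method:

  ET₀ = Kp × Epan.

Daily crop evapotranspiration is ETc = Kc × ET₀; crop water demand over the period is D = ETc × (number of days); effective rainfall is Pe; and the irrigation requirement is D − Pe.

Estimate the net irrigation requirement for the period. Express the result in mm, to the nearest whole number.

88 mm

ET₀ = 0.61 × 6.2 = 3.7820 mm/d
ETc = Kc × ET₀ = 1.10 × 3.7820 = 4.1602 mm/d
Crop demand D = ETc × 30 d = 4.1602 × 30 = 124.806 mm
Pe = 0.73 × 50.6 = 36.938 mm
D − Pe = 124.806 − 36.938 = 87.868 mm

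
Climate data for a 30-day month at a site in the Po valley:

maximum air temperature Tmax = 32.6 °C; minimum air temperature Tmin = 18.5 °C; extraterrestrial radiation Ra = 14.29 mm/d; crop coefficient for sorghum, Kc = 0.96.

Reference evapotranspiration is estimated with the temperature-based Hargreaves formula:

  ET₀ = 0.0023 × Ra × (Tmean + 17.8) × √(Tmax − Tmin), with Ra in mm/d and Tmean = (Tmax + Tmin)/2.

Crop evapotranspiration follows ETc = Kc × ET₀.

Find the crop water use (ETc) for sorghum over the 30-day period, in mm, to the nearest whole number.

Tmean = (32.6 + 18.5)/2 = 25.55 °C
ET₀ = 0.0023 × 14.29 × (25.55 + 17.8) × √14.1 = 0.0023 × 14.29 × 43.35 × 3.7550 = 5.3501 mm/d
ETc = Kc × ET₀ = 0.96 × 5.3501 = 5.1361 mm/d
Over 30 days: 5.1361 × 30 = 154.083 mm

154 mm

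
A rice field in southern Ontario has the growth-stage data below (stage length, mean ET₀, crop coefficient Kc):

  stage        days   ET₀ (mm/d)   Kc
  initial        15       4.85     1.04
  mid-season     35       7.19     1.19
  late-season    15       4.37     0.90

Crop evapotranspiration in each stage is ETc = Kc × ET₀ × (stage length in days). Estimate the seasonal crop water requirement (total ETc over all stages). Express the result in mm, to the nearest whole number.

434 mm

initial: 1.04 × 4.85 × 15 = 75.66 mm
mid-season: 1.19 × 7.19 × 35 = 299.46 mm
late-season: 0.90 × 4.37 × 15 = 59.00 mm
Seasonal total = 434.12 mm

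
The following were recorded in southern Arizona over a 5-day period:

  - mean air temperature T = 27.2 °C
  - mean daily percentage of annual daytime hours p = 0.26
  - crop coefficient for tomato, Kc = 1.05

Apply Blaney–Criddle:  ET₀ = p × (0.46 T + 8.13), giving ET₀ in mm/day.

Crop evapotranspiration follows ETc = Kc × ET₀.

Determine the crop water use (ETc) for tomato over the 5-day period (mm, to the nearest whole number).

28 mm

ET₀ = 0.26 × (0.46 × 27.2 + 8.13) = 0.26 × 20.642 = 5.3669 mm/d
ETc = Kc × ET₀ = 1.05 × 5.3669 = 5.6352 mm/d
Over 5 days: 5.6352 × 5 = 28.176 mm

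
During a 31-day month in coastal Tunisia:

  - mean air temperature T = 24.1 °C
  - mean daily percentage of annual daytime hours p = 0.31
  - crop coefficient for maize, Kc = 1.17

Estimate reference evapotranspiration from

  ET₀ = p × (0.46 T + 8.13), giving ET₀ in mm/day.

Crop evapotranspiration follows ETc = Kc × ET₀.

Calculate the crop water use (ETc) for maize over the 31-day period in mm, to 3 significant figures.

ET₀ = 0.31 × (0.46 × 24.1 + 8.13) = 0.31 × 19.216 = 5.9570 mm/d
ETc = Kc × ET₀ = 1.17 × 5.9570 = 6.9697 mm/d
Over 31 days: 6.9697 × 31 = 216.061 mm

216 mm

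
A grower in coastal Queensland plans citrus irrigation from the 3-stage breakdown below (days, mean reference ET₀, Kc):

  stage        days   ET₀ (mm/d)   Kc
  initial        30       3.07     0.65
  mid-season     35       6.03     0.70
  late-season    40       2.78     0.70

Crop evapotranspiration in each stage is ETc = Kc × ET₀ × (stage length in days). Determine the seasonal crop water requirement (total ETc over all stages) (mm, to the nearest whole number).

285 mm

initial: 0.65 × 3.07 × 30 = 59.87 mm
mid-season: 0.70 × 6.03 × 35 = 147.74 mm
late-season: 0.70 × 2.78 × 40 = 77.84 mm
Seasonal total = 285.45 mm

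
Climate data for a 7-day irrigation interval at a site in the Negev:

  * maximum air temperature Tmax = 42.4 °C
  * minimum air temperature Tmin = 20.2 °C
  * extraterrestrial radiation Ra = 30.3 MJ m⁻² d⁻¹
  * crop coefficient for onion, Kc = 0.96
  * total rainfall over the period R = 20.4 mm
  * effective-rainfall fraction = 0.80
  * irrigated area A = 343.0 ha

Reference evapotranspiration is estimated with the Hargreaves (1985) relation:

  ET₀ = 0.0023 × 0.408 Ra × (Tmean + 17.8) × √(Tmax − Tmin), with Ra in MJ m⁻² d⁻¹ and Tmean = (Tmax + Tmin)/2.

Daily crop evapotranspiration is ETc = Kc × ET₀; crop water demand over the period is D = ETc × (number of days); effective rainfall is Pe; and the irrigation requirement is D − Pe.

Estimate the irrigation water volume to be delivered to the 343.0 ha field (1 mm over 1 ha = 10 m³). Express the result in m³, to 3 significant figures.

Tmean = (42.4 + 20.2)/2 = 31.30 °C
0.408 Ra = 0.408 × 30.3 = 12.3624 mm/d equivalent
ET₀ = 0.0023 × 12.3624 × (31.30 + 17.8) × √22.2 = 0.0023 × 12.3624 × 49.10 × 4.7117 = 6.5779 mm/d
ETc = Kc × ET₀ = 0.96 × 6.5779 = 6.3148 mm/d
Crop demand D = ETc × 7 d = 6.3148 × 7 = 44.204 mm
Pe = 0.80 × 20.4 = 16.320 mm
D − Pe = 44.204 − 16.320 = 27.884 mm
Volume = 27.884 mm × 343.0 ha × 10 = 95642.1 m³

95600 m³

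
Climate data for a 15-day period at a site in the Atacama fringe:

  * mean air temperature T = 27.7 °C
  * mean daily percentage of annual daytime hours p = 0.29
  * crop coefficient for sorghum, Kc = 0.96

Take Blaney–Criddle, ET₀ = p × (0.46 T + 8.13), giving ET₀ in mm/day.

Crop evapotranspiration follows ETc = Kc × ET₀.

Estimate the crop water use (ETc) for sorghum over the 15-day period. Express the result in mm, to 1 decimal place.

87.2 mm

ET₀ = 0.29 × (0.46 × 27.7 + 8.13) = 0.29 × 20.872 = 6.0529 mm/d
ETc = Kc × ET₀ = 0.96 × 6.0529 = 5.8108 mm/d
Over 15 days: 5.8108 × 15 = 87.162 mm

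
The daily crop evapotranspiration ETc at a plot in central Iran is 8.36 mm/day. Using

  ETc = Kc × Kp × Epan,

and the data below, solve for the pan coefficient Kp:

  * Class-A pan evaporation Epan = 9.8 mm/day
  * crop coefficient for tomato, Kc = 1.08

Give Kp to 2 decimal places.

ETc = Kc × Kp × Epan  ⇒  Kp = ETc / (Kc × Epan)
Kp = 8.36 / (1.08 × 9.8) = 8.36 / 10.584 = 0.7899

0.79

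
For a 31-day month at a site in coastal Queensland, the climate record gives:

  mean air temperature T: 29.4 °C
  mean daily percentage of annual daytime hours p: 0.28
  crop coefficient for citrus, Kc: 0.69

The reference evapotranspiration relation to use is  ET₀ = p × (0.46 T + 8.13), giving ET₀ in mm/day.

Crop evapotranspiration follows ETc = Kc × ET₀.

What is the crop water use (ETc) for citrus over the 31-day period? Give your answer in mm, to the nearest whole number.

ET₀ = 0.28 × (0.46 × 29.4 + 8.13) = 0.28 × 21.654 = 6.0631 mm/d
ETc = Kc × ET₀ = 0.69 × 6.0631 = 4.1835 mm/d
Over 31 days: 4.1835 × 31 = 129.689 mm

130 mm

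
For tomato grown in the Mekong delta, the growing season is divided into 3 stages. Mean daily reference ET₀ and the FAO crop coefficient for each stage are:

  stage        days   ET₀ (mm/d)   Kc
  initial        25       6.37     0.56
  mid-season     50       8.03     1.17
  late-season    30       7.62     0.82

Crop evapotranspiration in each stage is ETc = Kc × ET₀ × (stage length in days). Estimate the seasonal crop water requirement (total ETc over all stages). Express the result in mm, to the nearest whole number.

746 mm

initial: 0.56 × 6.37 × 25 = 89.18 mm
mid-season: 1.17 × 8.03 × 50 = 469.76 mm
late-season: 0.82 × 7.62 × 30 = 187.45 mm
Seasonal total = 746.39 mm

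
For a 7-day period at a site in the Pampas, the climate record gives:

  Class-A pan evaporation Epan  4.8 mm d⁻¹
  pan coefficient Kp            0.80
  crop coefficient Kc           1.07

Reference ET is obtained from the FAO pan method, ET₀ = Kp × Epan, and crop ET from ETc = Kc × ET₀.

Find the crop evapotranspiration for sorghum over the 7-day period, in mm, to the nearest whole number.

29 mm

ET₀ = 0.80 × 4.8 = 3.8400 mm/d
ETc = Kc × ET₀ = 1.07 × 3.8400 = 4.1088 mm/d
Over 7 days: 4.1088 × 7 = 28.762 mm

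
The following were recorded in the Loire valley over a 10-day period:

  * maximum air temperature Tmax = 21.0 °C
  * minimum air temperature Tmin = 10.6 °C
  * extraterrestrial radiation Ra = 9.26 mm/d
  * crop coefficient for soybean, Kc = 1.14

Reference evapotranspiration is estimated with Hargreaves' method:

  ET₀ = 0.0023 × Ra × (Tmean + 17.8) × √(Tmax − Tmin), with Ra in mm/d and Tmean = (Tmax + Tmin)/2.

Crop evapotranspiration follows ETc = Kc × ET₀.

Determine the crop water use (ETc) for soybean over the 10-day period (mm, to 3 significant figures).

26.3 mm

Tmean = (21.0 + 10.6)/2 = 15.80 °C
ET₀ = 0.0023 × 9.26 × (15.80 + 17.8) × √10.4 = 0.0023 × 9.26 × 33.60 × 3.2249 = 2.3078 mm/d
ETc = Kc × ET₀ = 1.14 × 2.3078 = 2.6309 mm/d
Over 10 days: 2.6309 × 10 = 26.309 mm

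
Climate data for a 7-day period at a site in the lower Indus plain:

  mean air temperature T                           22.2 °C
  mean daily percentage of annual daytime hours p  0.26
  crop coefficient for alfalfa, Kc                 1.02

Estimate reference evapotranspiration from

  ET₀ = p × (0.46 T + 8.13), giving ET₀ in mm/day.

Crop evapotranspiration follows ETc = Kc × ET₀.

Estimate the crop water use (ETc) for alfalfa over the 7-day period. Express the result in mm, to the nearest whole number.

ET₀ = 0.26 × (0.46 × 22.2 + 8.13) = 0.26 × 18.342 = 4.7689 mm/d
ETc = Kc × ET₀ = 1.02 × 4.7689 = 4.8643 mm/d
Over 7 days: 4.8643 × 7 = 34.050 mm

34 mm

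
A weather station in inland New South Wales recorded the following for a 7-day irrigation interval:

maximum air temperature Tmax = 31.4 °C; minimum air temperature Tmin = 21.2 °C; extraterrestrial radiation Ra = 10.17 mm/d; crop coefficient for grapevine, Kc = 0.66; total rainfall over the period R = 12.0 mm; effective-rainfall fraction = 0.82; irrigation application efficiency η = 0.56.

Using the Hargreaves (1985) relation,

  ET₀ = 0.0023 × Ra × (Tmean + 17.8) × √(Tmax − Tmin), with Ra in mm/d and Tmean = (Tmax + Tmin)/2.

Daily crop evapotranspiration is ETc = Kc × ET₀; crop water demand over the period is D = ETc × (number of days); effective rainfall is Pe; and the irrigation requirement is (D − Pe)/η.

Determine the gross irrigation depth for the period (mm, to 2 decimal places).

Tmean = (31.4 + 21.2)/2 = 26.30 °C
ET₀ = 0.0023 × 10.17 × (26.30 + 17.8) × √10.2 = 0.0023 × 10.17 × 44.10 × 3.1937 = 3.2944 mm/d
ETc = Kc × ET₀ = 0.66 × 3.2944 = 2.1743 mm/d
Crop demand D = ETc × 7 d = 2.1743 × 7 = 15.220 mm
Pe = 0.82 × 12.0 = 9.840 mm
D − Pe = 15.220 − 9.840 = 5.380 mm
Gross irrigation = 5.380 / 0.56 = 9.607 mm

9.61 mm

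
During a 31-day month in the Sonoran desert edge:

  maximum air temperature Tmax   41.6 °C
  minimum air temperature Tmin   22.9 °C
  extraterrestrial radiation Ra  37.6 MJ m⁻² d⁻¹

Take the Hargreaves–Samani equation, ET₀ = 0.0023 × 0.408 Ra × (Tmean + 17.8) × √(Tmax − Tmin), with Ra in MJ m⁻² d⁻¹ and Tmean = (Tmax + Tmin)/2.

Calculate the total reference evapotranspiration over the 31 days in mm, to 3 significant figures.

237 mm

Tmean = (41.6 + 22.9)/2 = 32.25 °C
0.408 Ra = 0.408 × 37.6 = 15.3408 mm/d equivalent
ET₀ = 0.0023 × 15.3408 × (32.25 + 17.8) × √18.7 = 0.0023 × 15.3408 × 50.05 × 4.3243 = 7.6365 mm/d
Over 31 days: 7.6365 × 31 = 236.732 mm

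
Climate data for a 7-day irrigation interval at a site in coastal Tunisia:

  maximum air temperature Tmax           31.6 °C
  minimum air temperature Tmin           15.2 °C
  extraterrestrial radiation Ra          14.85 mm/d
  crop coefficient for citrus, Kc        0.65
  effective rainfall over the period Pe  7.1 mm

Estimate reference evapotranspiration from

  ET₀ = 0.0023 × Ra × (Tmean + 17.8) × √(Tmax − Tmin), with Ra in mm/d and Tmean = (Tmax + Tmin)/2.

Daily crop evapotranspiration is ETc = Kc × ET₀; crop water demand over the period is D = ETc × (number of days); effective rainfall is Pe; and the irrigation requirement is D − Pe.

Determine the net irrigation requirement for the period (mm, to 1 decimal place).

Tmean = (31.6 + 15.2)/2 = 23.40 °C
ET₀ = 0.0023 × 14.85 × (23.40 + 17.8) × √16.4 = 0.0023 × 14.85 × 41.20 × 4.0497 = 5.6987 mm/d
ETc = Kc × ET₀ = 0.65 × 5.6987 = 3.7042 mm/d
Crop demand D = ETc × 7 d = 3.7042 × 7 = 25.929 mm
D − Pe = 25.929 − 7.1 = 18.829 mm

18.8 mm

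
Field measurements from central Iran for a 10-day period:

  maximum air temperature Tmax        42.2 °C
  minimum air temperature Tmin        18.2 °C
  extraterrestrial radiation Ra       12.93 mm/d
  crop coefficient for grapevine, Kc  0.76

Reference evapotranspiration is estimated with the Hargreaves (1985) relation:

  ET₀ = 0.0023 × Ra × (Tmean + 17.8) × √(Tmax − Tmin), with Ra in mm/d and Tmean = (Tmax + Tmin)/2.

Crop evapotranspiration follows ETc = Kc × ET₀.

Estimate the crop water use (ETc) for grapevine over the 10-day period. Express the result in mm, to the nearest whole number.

53 mm

Tmean = (42.2 + 18.2)/2 = 30.20 °C
ET₀ = 0.0023 × 12.93 × (30.20 + 17.8) × √24.0 = 0.0023 × 12.93 × 48.00 × 4.8990 = 6.9932 mm/d
ETc = Kc × ET₀ = 0.76 × 6.9932 = 5.3148 mm/d
Over 10 days: 5.3148 × 10 = 53.148 mm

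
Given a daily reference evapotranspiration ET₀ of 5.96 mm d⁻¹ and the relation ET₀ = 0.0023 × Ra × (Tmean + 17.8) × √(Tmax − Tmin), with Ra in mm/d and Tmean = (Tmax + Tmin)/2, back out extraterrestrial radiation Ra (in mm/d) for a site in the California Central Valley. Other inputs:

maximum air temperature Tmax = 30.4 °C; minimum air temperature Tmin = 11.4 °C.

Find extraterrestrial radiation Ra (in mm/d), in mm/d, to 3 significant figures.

Tmean = 20.90 °C; √ΔT = 4.3589
Ra = ET₀ / [0.0023 × (Tmean+17.8) × √ΔT] = 5.96 / (0.0023 × 38.70 × 4.3589) = 15.361 mm/d

15.4 mm/d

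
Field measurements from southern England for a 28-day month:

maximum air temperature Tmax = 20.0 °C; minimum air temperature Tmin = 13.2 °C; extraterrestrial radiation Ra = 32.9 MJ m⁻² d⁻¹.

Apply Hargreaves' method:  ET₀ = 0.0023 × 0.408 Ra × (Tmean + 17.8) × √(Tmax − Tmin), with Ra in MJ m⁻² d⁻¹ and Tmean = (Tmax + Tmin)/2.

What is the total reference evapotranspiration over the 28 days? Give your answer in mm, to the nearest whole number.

Tmean = (20.0 + 13.2)/2 = 16.60 °C
0.408 Ra = 0.408 × 32.9 = 13.4232 mm/d equivalent
ET₀ = 0.0023 × 13.4232 × (16.60 + 17.8) × √6.8 = 0.0023 × 13.4232 × 34.40 × 2.6077 = 2.7695 mm/d
Over 28 days: 2.7695 × 28 = 77.546 mm

78 mm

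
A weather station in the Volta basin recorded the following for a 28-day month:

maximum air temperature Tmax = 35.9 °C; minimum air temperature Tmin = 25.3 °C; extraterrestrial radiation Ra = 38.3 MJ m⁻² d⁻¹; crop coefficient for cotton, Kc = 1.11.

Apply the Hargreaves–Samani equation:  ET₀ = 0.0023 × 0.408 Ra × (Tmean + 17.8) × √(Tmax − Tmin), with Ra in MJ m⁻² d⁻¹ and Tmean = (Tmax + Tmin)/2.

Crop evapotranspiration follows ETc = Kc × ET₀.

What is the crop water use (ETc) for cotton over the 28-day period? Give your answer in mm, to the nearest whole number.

176 mm

Tmean = (35.9 + 25.3)/2 = 30.60 °C
0.408 Ra = 0.408 × 38.3 = 15.6264 mm/d equivalent
ET₀ = 0.0023 × 15.6264 × (30.60 + 17.8) × √10.6 = 0.0023 × 15.6264 × 48.40 × 3.2558 = 5.6636 mm/d
ETc = Kc × ET₀ = 1.11 × 5.6636 = 6.2866 mm/d
Over 28 days: 6.2866 × 28 = 176.025 mm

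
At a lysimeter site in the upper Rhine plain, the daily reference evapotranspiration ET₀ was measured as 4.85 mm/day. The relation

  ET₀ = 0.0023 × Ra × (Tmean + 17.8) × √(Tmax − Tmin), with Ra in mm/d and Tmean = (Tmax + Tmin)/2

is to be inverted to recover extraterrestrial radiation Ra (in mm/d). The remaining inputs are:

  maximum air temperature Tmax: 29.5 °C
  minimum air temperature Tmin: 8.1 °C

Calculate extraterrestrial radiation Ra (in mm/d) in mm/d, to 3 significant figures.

12.5 mm/d

Tmean = 18.80 °C; √ΔT = 4.6260
Ra = ET₀ / [0.0023 × (Tmean+17.8) × √ΔT] = 4.85 / (0.0023 × 36.60 × 4.6260) = 12.455 mm/d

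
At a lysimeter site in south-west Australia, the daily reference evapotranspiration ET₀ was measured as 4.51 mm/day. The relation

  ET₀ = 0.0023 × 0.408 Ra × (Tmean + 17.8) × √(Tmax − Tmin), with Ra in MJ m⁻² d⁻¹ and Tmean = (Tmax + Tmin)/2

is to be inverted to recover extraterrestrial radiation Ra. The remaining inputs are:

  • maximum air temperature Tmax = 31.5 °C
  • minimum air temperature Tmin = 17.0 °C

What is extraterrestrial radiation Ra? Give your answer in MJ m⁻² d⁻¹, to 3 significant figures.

Tmean = (31.5+17.0)/2 = 24.25 °C; ΔT = 14.5
Ra = ET₀ / [0.0023 × 0.408 × (Tmean+17.8) × √ΔT]
   = 4.51 / (0.0023 × 0.408 × 42.05 × 3.8079) = 30.015 MJ m⁻² d⁻¹

30.0 MJ m⁻² d⁻¹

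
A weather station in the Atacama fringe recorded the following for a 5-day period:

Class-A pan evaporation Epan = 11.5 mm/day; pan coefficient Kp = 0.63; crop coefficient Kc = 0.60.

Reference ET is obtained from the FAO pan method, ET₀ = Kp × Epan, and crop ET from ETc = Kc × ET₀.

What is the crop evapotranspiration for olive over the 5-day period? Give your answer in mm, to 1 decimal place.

ET₀ = 0.63 × 11.5 = 7.2450 mm/d
ETc = Kc × ET₀ = 0.60 × 7.2450 = 4.3470 mm/d
Over 5 days: 4.3470 × 5 = 21.735 mm

21.7 mm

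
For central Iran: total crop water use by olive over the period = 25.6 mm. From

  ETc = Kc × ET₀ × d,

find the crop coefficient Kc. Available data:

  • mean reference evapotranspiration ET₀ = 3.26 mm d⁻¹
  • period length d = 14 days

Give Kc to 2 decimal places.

0.56

ETc = Kc × ET₀ × d  ⇒  Kc = ETc / (ET₀ × d)
Kc = 25.6 / (3.26 × 14) = 25.6 / 45.64 = 0.5609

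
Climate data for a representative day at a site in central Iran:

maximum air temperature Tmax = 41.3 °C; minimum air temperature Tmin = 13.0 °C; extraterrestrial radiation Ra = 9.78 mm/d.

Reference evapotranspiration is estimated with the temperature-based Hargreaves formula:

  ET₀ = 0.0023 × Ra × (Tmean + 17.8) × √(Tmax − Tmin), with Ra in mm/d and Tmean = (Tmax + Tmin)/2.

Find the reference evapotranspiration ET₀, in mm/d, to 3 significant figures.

5.38 mm/d

Tmean = (41.3 + 13.0)/2 = 27.15 °C
ET₀ = 0.0023 × 9.78 × (27.15 + 17.8) × √28.3 = 0.0023 × 9.78 × 44.95 × 5.3198 = 5.3789 mm/d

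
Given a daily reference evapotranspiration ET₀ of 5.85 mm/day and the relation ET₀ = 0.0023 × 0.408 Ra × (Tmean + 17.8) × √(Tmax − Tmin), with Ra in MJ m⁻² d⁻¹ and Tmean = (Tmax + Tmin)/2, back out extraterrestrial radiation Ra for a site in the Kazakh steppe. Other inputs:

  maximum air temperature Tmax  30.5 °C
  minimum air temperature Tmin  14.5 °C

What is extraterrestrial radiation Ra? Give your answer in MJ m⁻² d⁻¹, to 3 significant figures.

38.7 MJ m⁻² d⁻¹

Tmean = (30.5+14.5)/2 = 22.50 °C; ΔT = 16.0
Ra = ET₀ / [0.0023 × 0.408 × (Tmean+17.8) × √ΔT]
   = 5.85 / (0.0023 × 0.408 × 40.30 × 4.0000) = 38.673 MJ m⁻² d⁻¹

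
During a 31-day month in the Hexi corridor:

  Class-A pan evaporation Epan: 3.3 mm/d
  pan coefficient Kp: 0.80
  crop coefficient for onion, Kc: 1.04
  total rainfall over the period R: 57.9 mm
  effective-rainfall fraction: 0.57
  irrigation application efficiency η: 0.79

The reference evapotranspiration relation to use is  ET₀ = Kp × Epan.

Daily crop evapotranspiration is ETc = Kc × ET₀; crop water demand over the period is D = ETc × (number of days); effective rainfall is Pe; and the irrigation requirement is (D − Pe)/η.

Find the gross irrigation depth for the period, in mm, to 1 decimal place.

ET₀ = 0.80 × 3.3 = 2.6400 mm/d
ETc = Kc × ET₀ = 1.04 × 2.6400 = 2.7456 mm/d
Crop demand D = ETc × 31 d = 2.7456 × 31 = 85.114 mm
Pe = 0.57 × 57.9 = 33.003 mm
D − Pe = 85.114 − 33.003 = 52.111 mm
Gross irrigation = 52.111 / 0.79 = 65.963 mm

66.0 mm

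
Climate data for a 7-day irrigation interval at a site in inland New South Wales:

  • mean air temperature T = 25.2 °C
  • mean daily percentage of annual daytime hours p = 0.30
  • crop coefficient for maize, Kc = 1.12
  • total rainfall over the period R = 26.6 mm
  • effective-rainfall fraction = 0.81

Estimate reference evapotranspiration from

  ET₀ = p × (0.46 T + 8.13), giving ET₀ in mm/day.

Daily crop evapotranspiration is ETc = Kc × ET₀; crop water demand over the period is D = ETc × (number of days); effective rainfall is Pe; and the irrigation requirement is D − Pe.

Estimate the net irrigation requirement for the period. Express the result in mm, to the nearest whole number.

ET₀ = 0.30 × (0.46 × 25.2 + 8.13) = 0.30 × 19.722 = 5.9166 mm/d
ETc = Kc × ET₀ = 1.12 × 5.9166 = 6.6266 mm/d
Crop demand D = ETc × 7 d = 6.6266 × 7 = 46.386 mm
Pe = 0.81 × 26.6 = 21.546 mm
D − Pe = 46.386 − 21.546 = 24.840 mm

25 mm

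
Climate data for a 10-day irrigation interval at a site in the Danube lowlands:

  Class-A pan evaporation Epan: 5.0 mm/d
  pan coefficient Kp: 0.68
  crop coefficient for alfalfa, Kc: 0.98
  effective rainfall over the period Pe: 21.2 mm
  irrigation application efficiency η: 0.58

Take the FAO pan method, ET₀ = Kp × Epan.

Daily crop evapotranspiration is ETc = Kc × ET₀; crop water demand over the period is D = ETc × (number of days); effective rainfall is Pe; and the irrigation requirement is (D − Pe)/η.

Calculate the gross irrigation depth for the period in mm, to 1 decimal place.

ET₀ = 0.68 × 5.0 = 3.4000 mm/d
ETc = Kc × ET₀ = 0.98 × 3.4000 = 3.3320 mm/d
Crop demand D = ETc × 10 d = 3.3320 × 10 = 33.320 mm
D − Pe = 33.320 − 21.2 = 12.120 mm
Gross irrigation = 12.120 / 0.58 = 20.897 mm

20.9 mm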